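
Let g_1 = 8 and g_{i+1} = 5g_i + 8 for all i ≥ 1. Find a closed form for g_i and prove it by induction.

Claim: g_i = 2·5^i − 2.

Base case: g_1 = 8, and 2·5^1 − 2 = 10 − 2 = 8.
Assume g_j = 2·5^j − 2 for some j ≥ 1.
Then g_{j+1} = 5g_j + 8 = 5·(2·5^j − 2) + 8 = 10·5^j − 10 + 8 = 2·5^{j+1} − 2.
This completes the inductive step, so g_i = 2·5^i − 2 for all i ≥ 1.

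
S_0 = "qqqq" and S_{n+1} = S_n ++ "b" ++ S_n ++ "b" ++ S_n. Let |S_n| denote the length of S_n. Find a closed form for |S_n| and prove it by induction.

Claim: |S_n| = 5·3^n − 1.

Base case: |S_0| = 4, and 5·3^0 − 1 = 4.
Assume |S_j| = 5·3^j − 1.
Then |S_{j+1}| = 3|S_j| + 2 = 3(5·3^j − 1) + 2 = 5·3^{j+1} − 3 + 2 = 5·3^{j+1} − 1.
Hence |S_n| = 5·3^n − 1 for every n ≥ 0, by induction.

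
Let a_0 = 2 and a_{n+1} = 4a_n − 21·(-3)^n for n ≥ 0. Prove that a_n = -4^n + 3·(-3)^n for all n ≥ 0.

Base case: a_0 = 2, and -4^0 + 3·(-3)^0 = -1 + 3 = 2.
Assume a_m = -4^m + 3·(-3)^m for some m ≥ 0.
Then a_{m+1} = 4a_m − 21·(-3)^m = 4·(-4^m + 3·(-3)^m) − 21·(-3)^m = -4^{m+1} + 12·(-3)^m − 21·(-3)^m = -4^{m+1} − 9·(-3)^m = -4^{m+1} + 3·(-3)^{m+1}.
So the formula holds for m+1, and by induction a_n = -4^n + 3·(-3)^n for all n ≥ 0.

a_n = -4^n + 3·(-3)^n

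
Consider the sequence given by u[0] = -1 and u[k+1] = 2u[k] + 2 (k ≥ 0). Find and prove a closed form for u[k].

Claim: u[k] = 2^k − 2.

Base case: u[0] = -1, and 2^0 − 2 = 1 − 2 = -1.
Assume u[m] = 2^m − 2 for some m ≥ 0.
Then u[m+1] = 2u[m] + 2 = 2·(2^m − 2) + 2 = 2^{m+1} − 4 + 2 = 2^{m+1} − 2.
So the formula holds for m+1, and by induction u[k] = 2^k − 2 for all k ≥ 0.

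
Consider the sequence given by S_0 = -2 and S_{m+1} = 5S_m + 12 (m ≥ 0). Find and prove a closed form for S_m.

Claim: S_m = 5^m − 3.

Base case: S_0 = -2, and 5^0 − 3 = 1 − 3 = -2.
Assume S_k = 5^k − 3 for some k ≥ 0.
Then S_{k+1} = 5S_k + 12 = 5·(5^k − 3) + 12 = 5^{k+1} − 15 + 12 = 5^{k+1} − 3.
So the formula holds for k+1, and by induction S_m = 5^m − 3 for all m ≥ 0.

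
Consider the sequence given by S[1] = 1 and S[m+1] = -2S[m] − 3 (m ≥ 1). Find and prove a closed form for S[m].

Claim: S[m] = -(-2)^m − 1.

Base case: S[1] = 1, and -(-2)^1 − 1 = 2 − 1 = 1.
Assume S[j] = -(-2)^j − 1 for some j ≥ 1.
Then S[j+1] = -2S[j] − 3 = -2·(-(-2)^j − 1) − 3 = 2·(-2)^j + 2 − 3 = -(-2)^{j+1} − 1.
Hence S[m] = -(-2)^m − 1 for every m ≥ 1, by induction.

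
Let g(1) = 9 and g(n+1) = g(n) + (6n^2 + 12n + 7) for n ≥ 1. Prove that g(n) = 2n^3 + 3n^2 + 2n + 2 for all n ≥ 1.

Base case: g(1) = 9, and 2·1^3 + 3·1^2 + 2·1 + 2 = 9.
Assume g(r) = 2r^3 + 3r^2 + 2r + 2.
Then g(r+1) = g(r) + (6r^2 + 12r + 7) = (2r^3 + 3r^2 + 2r + 2) + (6r^2 + 12r + 7) = 2r^3 + 9r^2 + 14r + 9,
and 2·(r+1)^3 + 3·(r+1)^2 + 2·(r+1) + 2 = 2r^3 + 9r^2 + 14r + 9.
This completes the inductive step, so g(n) = 2n^3 + 3n^2 + 2n + 2 for all n ≥ 1.

g(n) = 2n^3 + 3n^2 + 2n + 2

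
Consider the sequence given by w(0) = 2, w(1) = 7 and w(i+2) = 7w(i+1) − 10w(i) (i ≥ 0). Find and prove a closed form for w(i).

Claim: w(i) = 2^i + 5^i.

Base cases: w(0) = 2 and 2^0 + 5^0 = 2; w(1) = 7 and 2^1 + 5^1 = 7.
Assume w(j) = 2^j + 5^j for all 0 ≤ j ≤ r, where r ≥ 1.
Then w(r+1) = 7w(r) − 10w(r−1) = 7·(2^r + 5^r) − 10·(2^{r−1} + 5^{r−1}) = (7·2 − 10)2^{r−1} + (7·5 − 10)5^{r−1} = 4·2^{r−1} + 25·5^{r−1} = 2^{r+1} + 5^{r+1}.
Hence w(i) = 2^i + 5^i for every i ≥ 0, by strong induction.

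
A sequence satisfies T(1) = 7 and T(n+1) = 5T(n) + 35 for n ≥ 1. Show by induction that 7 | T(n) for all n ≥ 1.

Base case: T(1) = 7 = 7·1, so 7 | T(1).
Assume 7 | T(j), so T(j) = 7t for some integer t.
Then T(j+1) = 5T(j) + 35 = 5·(7t) + 35 = 7(5t + 5), so 7 | T(j+1).
By induction, 7 | T(n) for all n ≥ 1.

7 | T(n)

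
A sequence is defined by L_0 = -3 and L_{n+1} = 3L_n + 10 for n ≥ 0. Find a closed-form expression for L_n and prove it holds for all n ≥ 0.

Claim: L_n = 2·3^n − 5.

Base case: L_0 = -3, and 2·3^0 − 5 = 2 − 5 = -3.
Assume L_k = 2·3^k − 5 for some k ≥ 0.
Then L_{k+1} = 3L_k + 10 = 3·(2·3^k − 5) + 10 = 6·3^k − 15 + 10 = 2·3^{k+1} − 5.
By induction, L_n = 2·3^n − 5 for all n ≥ 0.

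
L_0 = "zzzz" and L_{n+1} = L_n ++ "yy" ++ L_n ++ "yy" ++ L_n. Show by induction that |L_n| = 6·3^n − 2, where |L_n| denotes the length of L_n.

Base case: |L_0| = 4, and 6·3^0 − 2 = 4.
Assume |L_m| = 6·3^m − 2.
Then |L_{m+1}| = 3|L_m| + 4 = 3(6·3^m − 2) + 4 = 6·3^{m+1} − 6 + 4 = 6·3^{m+1} − 2.
By induction, |L_n| = 6·3^n − 2 for all n ≥ 0.

|L_n| = 6·3^n − 2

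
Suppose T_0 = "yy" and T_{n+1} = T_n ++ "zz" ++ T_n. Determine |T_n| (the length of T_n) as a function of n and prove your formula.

Claim: |T_n| = 2^{n+2} − 2.

Base case: |T_0| = 2, and 2^{0+2} − 2 = 2.
Assume |T_r| = 2^{r+2} − 2.
Then |T_{r+1}| = |T_r| + 2 + |T_r| = 2|T_r| + 2 = 2(2^{r+2} − 2) + 2 = 2^{r+3} − 4 + 2 = 2^{r+3} − 2.
Hence |T_n| = 2^{n+2} − 2 for every n ≥ 0, by induction.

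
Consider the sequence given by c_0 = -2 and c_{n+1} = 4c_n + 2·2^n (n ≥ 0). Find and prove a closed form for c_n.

Claim: c_n = -4^n − 2^n.

Base case: c_0 = -2, and -4^0 − 2^0 = -1 − 1 = -2.
Assume c_k = -4^k − 2^k for some k ≥ 0.
Then c_{k+1} = 4c_k + 2·2^k = 4·(-4^k − 2^k) + 2·2^k = -4^{k+1} − 4·2^k + 2·2^k = -4^{k+1} − 2·2^k = -4^{k+1} − 2^{k+1}.
This completes the inductive step, so c_n = -4^n − 2^n for all n ≥ 0.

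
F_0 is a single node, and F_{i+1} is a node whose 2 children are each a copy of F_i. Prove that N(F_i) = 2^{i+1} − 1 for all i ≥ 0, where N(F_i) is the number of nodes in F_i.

Base case: N(F_0) = 1, and 2^{0+1} − 1 = 1.
Assume N(F_j) = 2^{j+1} − 1.
Then N(F_{j+1}) = 1 + 2N(F_j) = 1 + 2(2^{j+1} − 1) = 2^{j+2} − 2 + 1 = 2^{j+2} − 1.
This completes the inductive step, so N(F_i) = 2^{i+1} − 1 for all i ≥ 0.

N(F_i) = 2^{i+1} − 1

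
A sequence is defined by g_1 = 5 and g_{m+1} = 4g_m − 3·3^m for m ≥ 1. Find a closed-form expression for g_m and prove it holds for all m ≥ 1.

Claim: g_m = -4^m + 3·3^m.

Base case: g_1 = 5, and -4^1 + 3·3^1 = -4 + 9 = 5.
Assume g_j = -4^j + 3·3^j for some j ≥ 1.
Then g_{j+1} = 4g_j − 3·3^j = 4·(-4^j + 3·3^j) − 3·3^j = -4^{j+1} + 12·3^j − 3·3^j = -4^{j+1} + 9·3^j = -4^{j+1} + 3·3^{j+1}.
By induction, g_m = -4^m + 3·3^m for all m ≥ 1.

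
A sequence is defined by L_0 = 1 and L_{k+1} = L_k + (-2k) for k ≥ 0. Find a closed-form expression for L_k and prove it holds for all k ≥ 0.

Claim: L_k = -k^2 + k + 1.

Base case: L_0 = 1, and -0^2 + 0 + 1 = 1.
Assume L_r = -r^2 + r + 1.
Then L_{r+1} = L_r + (-2r) = (-r^2 + r + 1) + (-2r) = -r^2 − r + 1,
and -(r+1)^2 + (r+1) + 1 = -r^2 − r + 1.
This completes the inductive step, so L_k = -k^2 + k + 1 for all k ≥ 0.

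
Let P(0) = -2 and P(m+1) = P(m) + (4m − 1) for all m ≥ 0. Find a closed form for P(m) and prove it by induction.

Claim: P(m) = 2m^2 − 3m − 2.

Base case: P(0) = -2, and 2·0^2 − 3·0 − 2 = -2.
Assume P(k) = 2k^2 − 3k − 2.
Then P(k+1) = P(k) + (4k − 1) = (2k^2 − 3k − 2) + (4k − 1) = 2k^2 + k − 3,
and 2·(k+1)^2 − 3·(k+1) − 2 = 2k^2 + k − 3.
This completes the inductive step, so P(m) = 2m^2 − 3m − 2 for all m ≥ 0.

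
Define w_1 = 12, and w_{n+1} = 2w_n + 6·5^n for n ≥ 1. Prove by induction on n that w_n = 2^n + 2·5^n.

Base case: w_1 = 12, and 2^1 + 2·5^1 = 2 + 10 = 12.
Assume w_m = 2^m + 2·5^m for some m ≥ 1.
Then w_{m+1} = 2w_m + 6·5^m = 2·(2^m + 2·5^m) + 6·5^m = 2^{m+1} + 4·5^m + 6·5^m = 2^{m+1} + 10·5^m = 2^{m+1} + 2·5^{m+1}.
This completes the inductive step, so w_n = 2^n + 2·5^n for all n ≥ 1.

w_n = 2^n + 2·5^n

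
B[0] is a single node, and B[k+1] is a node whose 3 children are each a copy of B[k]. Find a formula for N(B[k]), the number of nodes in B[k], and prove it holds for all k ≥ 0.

Claim: N(B[k]) = (3^{k+1} − 1)/2.

Base case: N(B[0]) = 1, and (3^{0+1} − 1)/2 = 1.
Assume N(B[m]) = (3^{m+1} − 1)/2.
Then N(B[m+1]) = 1 + 3N(B[m]) = 1 + 3·(3^{m+1} − 1)/2 = 1 + (3^{m+2} − 3)/2 = (2 + 3^{m+2} − 3)/2 = (3^{m+2} − 1)/2.
By induction, N(B[k]) = (3^{k+1} − 1)/2 for all k ≥ 0.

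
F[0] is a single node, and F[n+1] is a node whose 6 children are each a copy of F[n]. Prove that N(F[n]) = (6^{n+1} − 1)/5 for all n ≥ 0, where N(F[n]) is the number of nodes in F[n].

Base case: N(F[0]) = 1, and (6^{0+1} − 1)/5 = 1.
Assume N(F[m]) = (6^{m+1} − 1)/5.
Then N(F[m+1]) = 1 + 6N(F[m]) = 1 + 6·(6^{m+1} − 1)/5 = 1 + (6^{m+2} − 6)/5 = (5 + 6^{m+2} − 6)/5 = (6^{m+2} − 1)/5.
By induction, N(F[n]) = (6^{n+1} − 1)/5 for all n ≥ 0.

N(F[n]) = (6^{n+1} − 1)/5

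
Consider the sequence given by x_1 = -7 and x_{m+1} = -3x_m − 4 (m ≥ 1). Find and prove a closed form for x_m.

Claim: x_m = 2·(-3)^m − 1.

Base case: x_1 = -7, and 2·(-3)^1 − 1 = -6 − 1 = -7.
Assume x_k = 2·(-3)^k − 1 for some k ≥ 1.
Then x_{k+1} = -3x_k − 4 = -3·(2·(-3)^k − 1) − 4 = -6·(-3)^k + 3 − 4 = 2·(-3)^{k+1} − 1.
So the formula holds for k+1, and by induction x_m = 2·(-3)^m − 1 for all m ≥ 1.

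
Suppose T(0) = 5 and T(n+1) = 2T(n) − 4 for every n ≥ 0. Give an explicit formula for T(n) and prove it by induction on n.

Claim: T(n) = 2^n + 4.

Base case: T(0) = 5, and 2^0 + 4 = 1 + 4 = 5.
Assume T(k) = 2^k + 4 for some k ≥ 0.
Then T(k+1) = 2T(k) − 4 = 2·(2^k + 4) − 4 = 2^{k+1} + 8 − 4 = 2^{k+1} + 4.
This completes the inductive step, so T(n) = 2^n + 4 for all n ≥ 0.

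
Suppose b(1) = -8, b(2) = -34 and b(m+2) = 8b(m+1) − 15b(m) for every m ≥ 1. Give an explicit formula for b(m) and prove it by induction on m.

Claim: b(m) = -5^m − 3^m.

Base cases: b(1) = -8 and -5^1 − 3^1 = -8; b(2) = -34 and -5^2 − 3^2 = -34.
Assume b(i) = -5^i − 3^i for all 1 ≤ i ≤ j, where j ≥ 2.
Then b(j+1) = 8b(j) − 15b(j−1) = 8·(-5^j − 3^j) − 15·(-5^{j−1} − 3^{j−1}) = -(8·5 − 15)5^{j−1} − (8·3 − 15)3^{j−1} = -25·5^{j−1} − 9·3^{j−1} = -5^{j+1} − 3^{j+1}.
This completes the inductive step, so b(m) = -5^m − 3^m for all m ≥ 1.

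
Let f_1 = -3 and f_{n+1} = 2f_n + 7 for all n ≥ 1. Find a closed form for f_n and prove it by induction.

Claim: f_n = 2^{n+1} − 7.

Base case: f_1 = -3, and 2^{1+1} − 7 = 4 − 7 = -3.
Assume f_m = 2^{m+1} − 7 for some m ≥ 1.
Then f_{m+1} = 2f_m + 7 = 2·(2^{m+1} − 7) + 7 = 2^{m+2} − 14 + 7 = 2^{m+2} − 7.
By induction, f_n = 2^{n+1} − 7 for all n ≥ 1.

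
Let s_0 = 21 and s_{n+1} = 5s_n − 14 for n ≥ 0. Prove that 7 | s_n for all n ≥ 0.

Base case: s_0 = 21 = 7·3, so 7 | s_0.
Assume 7 | s_j, so s_j = 7t for some integer t.
Then s_{j+1} = 5s_j − 14 = 5·(7t) − 14 = 7(5t − 2), so 7 | s_{j+1}.
This completes the inductive step, so 7 | s_n for all n ≥ 0.

7 | s_n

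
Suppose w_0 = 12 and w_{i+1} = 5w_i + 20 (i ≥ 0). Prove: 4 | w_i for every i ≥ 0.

Base case: w_0 = 12 = 4·3, so 4 | w_0.
Assume 4 | w_k, so w_k = 4t for some integer t.
Then w_{k+1} = 5w_k + 20 = 5·(4t) + 20 = 4(5t + 5), so 4 | w_{k+1}.
By induction, 4 | w_i for all i ≥ 0.

4 | w_i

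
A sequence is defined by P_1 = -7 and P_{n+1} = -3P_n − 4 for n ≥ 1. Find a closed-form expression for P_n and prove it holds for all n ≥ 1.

Claim: P_n = 2·(-3)^n − 1.

Base case: P_1 = -7, and 2·(-3)^1 − 1 = -6 − 1 = -7.
Assume P_m = 2·(-3)^m − 1 for some m ≥ 1.
Then P_{m+1} = -3P_m − 4 = -3·(2·(-3)^m − 1) − 4 = -6·(-3)^m + 3 − 4 = 2·(-3)^{m+1} − 1.
Hence P_n = 2·(-3)^n − 1 for every n ≥ 1, by induction.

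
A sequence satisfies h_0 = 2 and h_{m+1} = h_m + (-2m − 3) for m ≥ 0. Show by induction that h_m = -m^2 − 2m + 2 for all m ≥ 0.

Base case: h_0 = 2, and -0^2 − 2·0 + 2 = 2.
Assume h_j = -j^2 − 2j + 2.
Then h_{j+1} = h_j + (-2j − 3) = (-j^2 − 2j + 2) + (-2j − 3) = -j^2 − 4j − 1,
and -(j+1)^2 − 2·(j+1) + 2 = -j^2 − 4j − 1.
Hence h_m = -m^2 − 2m + 2 for every m ≥ 0, by induction.

h_m = -m^2 − 2m + 2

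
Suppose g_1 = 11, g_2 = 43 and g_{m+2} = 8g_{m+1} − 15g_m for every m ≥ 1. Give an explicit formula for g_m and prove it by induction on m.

Claim: g_m = 5^m + 2·3^m.

Base cases: g_1 = 11 and 5^1 + 2·3^1 = 11; g_2 = 43 and 5^2 + 2·3^2 = 43.
Assume g_j = 5^j + 2·3^j for all 1 ≤ j ≤ r, where r ≥ 2.
Then g_{r+1} = 8g_r − 15g_{r−1} = 8·(5^r + 2·3^r) − 15·(5^{r−1} + 2·3^{r−1}) = (8·5 − 15)5^{r−1} + 2·(8·3 − 15)3^{r−1} = 25·5^{r−1} + 18·3^{r−1} = 5^{r+1} + 2·3^{r+1}.
So the formula holds for r+1, and by strong induction g_m = 5^m + 2·3^m for all m ≥ 1.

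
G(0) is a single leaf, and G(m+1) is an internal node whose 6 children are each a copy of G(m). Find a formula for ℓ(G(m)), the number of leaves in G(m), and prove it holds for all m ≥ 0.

Claim: ℓ(G(m)) = 6^m.

Base case: ℓ(G(0)) = 1, and 6^0 = 1.
Assume ℓ(G(r)) = 6^r.
Then ℓ(G(r+1)) = 6·ℓ(G(r)) = 6·6^r = 6^{r+1}.
Hence ℓ(G(m)) = 6^m for every m ≥ 0, by induction.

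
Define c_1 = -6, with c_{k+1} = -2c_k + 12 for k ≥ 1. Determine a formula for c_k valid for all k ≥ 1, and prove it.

Claim: c_k = 5·(-2)^k + 4.

Base case: c_1 = -6, and 5·(-2)^1 + 4 = -10 + 4 = -6.
Assume c_j = 5·(-2)^j + 4 for some j ≥ 1.
Then c_{j+1} = -2c_j + 12 = -2·(5·(-2)^j + 4) + 12 = -10·(-2)^j − 8 + 12 = 5·(-2)^{j+1} + 4.
Hence c_k = 5·(-2)^k + 4 for every k ≥ 1, by induction.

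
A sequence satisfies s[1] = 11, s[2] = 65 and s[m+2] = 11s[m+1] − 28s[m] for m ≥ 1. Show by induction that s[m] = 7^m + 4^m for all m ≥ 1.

Base cases: s[1] = 11 and 7^1 + 4^1 = 11; s[2] = 65 and 7^2 + 4^2 = 65.
Assume s[i] = 7^i + 4^i for all 1 ≤ i ≤ j, where j ≥ 2.
Then s[j+1] = 11s[j] − 28s[j−1] = 11·(7^j + 4^j) − 28·(7^{j−1} + 4^{j−1}) = (11·7 − 28)7^{j−1} + (11·4 − 28)4^{j−1} = 49·7^{j−1} + 16·4^{j−1} = 7^{j+1} + 4^{j+1}.
So the formula holds for j+1, and by strong induction s[m] = 7^m + 4^m for all m ≥ 1.

s[m] = 7^m + 4^m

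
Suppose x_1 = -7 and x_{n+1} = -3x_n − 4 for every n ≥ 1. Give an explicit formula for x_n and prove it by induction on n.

Claim: x_n = 2·(-3)^n − 1.

Base case: x_1 = -7, and 2·(-3)^1 − 1 = -6 − 1 = -7.
Assume x_m = 2·(-3)^m − 1 for some m ≥ 1.
Then x_{m+1} = -3x_m − 4 = -3·(2·(-3)^m − 1) − 4 = -6·(-3)^m + 3 − 4 = 2·(-3)^{m+1} − 1.
Hence x_n = 2·(-3)^n − 1 for every n ≥ 1, by induction.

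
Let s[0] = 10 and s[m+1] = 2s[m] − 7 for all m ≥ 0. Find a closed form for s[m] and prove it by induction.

Claim: s[m] = 3·2^m + 7.

Base case: s[0] = 10, and 3·2^0 + 7 = 3 + 7 = 10.
Assume s[j] = 3·2^j + 7 for some j ≥ 0.
Then s[j+1] = 2s[j] − 7 = 2·(3·2^j + 7) − 7 = 6·2^j + 14 − 7 = 3·2^{j+1} + 7.
This completes the inductive step, so s[m] = 3·2^m + 7 for all m ≥ 0.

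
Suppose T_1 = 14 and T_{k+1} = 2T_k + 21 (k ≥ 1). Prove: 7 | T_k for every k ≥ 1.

Base case: T_1 = 14 = 7·2, so 7 | T_1.
Assume 7 | T_j, so T_j = 7t for some integer t.
Then T_{j+1} = 2T_j + 21 = 2·(7t) + 21 = 7(2t + 3), so 7 | T_{j+1}.
Hence 7 | T_k for every k ≥ 1, by induction.

7 | T_k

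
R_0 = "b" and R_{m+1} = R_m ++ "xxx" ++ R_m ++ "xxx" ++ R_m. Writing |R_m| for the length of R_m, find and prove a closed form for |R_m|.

Claim: |R_m| = 4·3^m − 3.

Base case: |R_0| = 1, and 4·3^0 − 3 = 1.
Assume |R_k| = 4·3^k − 3.
Then |R_{k+1}| = 3|R_k| + 6 = 3(4·3^k − 3) + 6 = 4·3^{k+1} − 9 + 6 = 4·3^{k+1} − 3.
This completes the inductive step, so |R_m| = 4·3^m − 3 for all m ≥ 0.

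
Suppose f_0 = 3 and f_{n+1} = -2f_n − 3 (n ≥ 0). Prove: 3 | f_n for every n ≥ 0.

Base case: f_0 = 3 = 3·1, so 3 | f_0.
Assume 3 | f_m, so f_m = 3t for some integer t.
Then f_{m+1} = -2f_m − 3 = -2·(3t) − 3 = 3(-2t − 1), so 3 | f_{m+1}.
Hence 3 | f_n for every n ≥ 0, by induction.

3 | f_n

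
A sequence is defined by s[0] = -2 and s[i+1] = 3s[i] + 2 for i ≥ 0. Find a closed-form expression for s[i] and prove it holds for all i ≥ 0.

Claim: s[i] = -3^i − 1.

Base case: s[0] = -2, and -3^0 − 1 = -1 − 1 = -2.
Assume s[r] = -3^r − 1 for some r ≥ 0.
Then s[r+1] = 3s[r] + 2 = 3·(-3^r − 1) + 2 = -3^{r+1} − 3 + 2 = -3^{r+1} − 1.
This completes the inductive step, so s[i] = -3^i − 1 for all i ≥ 0.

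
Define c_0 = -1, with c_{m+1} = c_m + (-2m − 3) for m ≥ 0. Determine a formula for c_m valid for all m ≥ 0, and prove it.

Claim: c_m = -m^2 − 2m − 1.

Base case: c_0 = -1, and -0^2 − 2·0 − 1 = -1.
Assume c_j = -j^2 − 2j − 1.
Then c_{j+1} = c_j + (-2j − 3) = (-j^2 − 2j − 1) + (-2j − 3) = -j^2 − 4j − 4,
and -(j+1)^2 − 2·(j+1) − 1 = -j^2 − 4j − 4.
Hence c_m = -m^2 − 2m − 1 for every m ≥ 0, by induction.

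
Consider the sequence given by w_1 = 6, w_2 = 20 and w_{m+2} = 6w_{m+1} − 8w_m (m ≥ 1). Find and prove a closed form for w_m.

Claim: w_m = 4^m + 2^m.

Base cases: w_1 = 6 and 4^1 + 2^1 = 6; w_2 = 20 and 4^2 + 2^2 = 20.
Assume w_j = 4^j + 2^j for all 1 ≤ j ≤ r, where r ≥ 2.
Then w_{r+1} = 6w_r − 8w_{r−1} = 6·(4^r + 2^r) − 8·(4^{r−1} + 2^{r−1}) = (6·4 − 8)4^{r−1} + (6·2 − 8)2^{r−1} = 16·4^{r−1} + 4·2^{r−1} = 4^{r+1} + 2^{r+1}.
This completes the inductive step, so w_m = 4^m + 2^m for all m ≥ 1.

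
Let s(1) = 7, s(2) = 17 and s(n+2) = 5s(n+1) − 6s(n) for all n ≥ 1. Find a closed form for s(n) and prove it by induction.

Claim: s(n) = 3^n + 2·2^n.

Base cases: s(1) = 7 and 3^1 + 2·2^1 = 7; s(2) = 17 and 3^2 + 2·2^2 = 17.
Assume s(j) = 3^j + 2·2^j for all 1 ≤ j ≤ m, where m ≥ 2.
Then s(m+1) = 5s(m) − 6s(m−1) = 5·(3^m + 2·2^m) − 6·(3^{m−1} + 2·2^{m−1}) = (5·3 − 6)3^{m−1} + 2·(5·2 − 6)2^{m−1} = 9·3^{m−1} + 8·2^{m−1} = 3^{m+1} + 2·2^{m+1}.
Hence s(n) = 3^n + 2·2^n for every n ≥ 1, by strong induction.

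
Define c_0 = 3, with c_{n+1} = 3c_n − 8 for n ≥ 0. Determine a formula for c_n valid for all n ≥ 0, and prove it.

Claim: c_n = -3^n + 4.

Base case: c_0 = 3, and -3^0 + 4 = -1 + 4 = 3.
Assume c_r = -3^r + 4 for some r ≥ 0.
Then c_{r+1} = 3c_r − 8 = 3·(-3^r + 4) − 8 = -3^{r+1} + 12 − 8 = -3^{r+1} + 4.
This completes the inductive step, so c_n = -3^n + 4 for all n ≥ 0.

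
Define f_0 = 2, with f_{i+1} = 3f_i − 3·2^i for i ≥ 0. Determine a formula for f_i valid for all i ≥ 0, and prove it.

Claim: f_i = -3^i + 3·2^i.

Base case: f_0 = 2, and -3^0 + 3·2^0 = -1 + 3 = 2.
Assume f_r = -3^r + 3·2^r for some r ≥ 0.
Then f_{r+1} = 3f_r − 3·2^r = 3·(-3^r + 3·2^r) − 3·2^r = -3^{r+1} + 9·2^r − 3·2^r = -3^{r+1} + 6·2^r = -3^{r+1} + 3·2^{r+1}.
By induction, f_i = -3^i + 3·2^i for all i ≥ 0.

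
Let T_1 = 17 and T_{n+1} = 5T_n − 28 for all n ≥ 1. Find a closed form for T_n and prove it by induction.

Claim: T_n = 2·5^n + 7.

Base case: T_1 = 17, and 2·5^1 + 7 = 10 + 7 = 17.
Assume T_r = 2·5^r + 7 for some r ≥ 1.
Then T_{r+1} = 5T_r − 28 = 5·(2·5^r + 7) − 28 = 10·5^r + 35 − 28 = 2·5^{r+1} + 7.
Hence T_n = 2·5^n + 7 for every n ≥ 1, by induction.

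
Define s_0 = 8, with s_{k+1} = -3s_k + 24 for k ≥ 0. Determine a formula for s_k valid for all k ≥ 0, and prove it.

Claim: s_k = 2·(-3)^k + 6.

Base case: s_0 = 8, and 2·(-3)^0 + 6 = 2 + 6 = 8.
Assume s_j = 2·(-3)^j + 6 for some j ≥ 0.
Then s_{j+1} = -3s_j + 24 = -3·(2·(-3)^j + 6) + 24 = -6·(-3)^j − 18 + 24 = 2·(-3)^{j+1} + 6.
Hence s_k = 2·(-3)^k + 6 for every k ≥ 0, by induction.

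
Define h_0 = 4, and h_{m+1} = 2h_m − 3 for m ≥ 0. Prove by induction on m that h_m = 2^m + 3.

Base case: h_0 = 4, and 2^0 + 3 = 1 + 3 = 4.
Assume h_j = 2^j + 3 for some j ≥ 0.
Then h_{j+1} = 2h_j − 3 = 2·(2^j + 3) − 3 = 2^{j+1} + 6 − 3 = 2^{j+1} + 3.
By induction, h_m = 2^m + 3 for all m ≥ 0.

h_m = 2^m + 3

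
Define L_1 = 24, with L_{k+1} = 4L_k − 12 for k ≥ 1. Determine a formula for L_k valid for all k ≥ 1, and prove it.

Claim: L_k = 5·4^k + 4.

Base case: L_1 = 24, and 5·4^1 + 4 = 20 + 4 = 24.
Assume L_r = 5·4^r + 4 for some r ≥ 1.
Then L_{r+1} = 4L_r − 12 = 4·(5·4^r + 4) − 12 = 20·4^r + 16 − 12 = 5·4^{r+1} + 4.
Hence L_k = 5·4^k + 4 for every k ≥ 1, by induction.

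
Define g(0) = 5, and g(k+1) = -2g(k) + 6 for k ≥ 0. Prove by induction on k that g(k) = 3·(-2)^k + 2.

Base case: g(0) = 5, and 3·(-2)^0 + 2 = 3 + 2 = 5.
Assume g(j) = 3·(-2)^j + 2 for some j ≥ 0.
Then g(j+1) = -2g(j) + 6 = -2·(3·(-2)^j + 2) + 6 = -6·(-2)^j − 4 + 6 = 3·(-2)^{j+1} + 2.
This completes the inductive step, so g(k) = 3·(-2)^k + 2 for all k ≥ 0.

g(k) = 3·(-2)^k + 2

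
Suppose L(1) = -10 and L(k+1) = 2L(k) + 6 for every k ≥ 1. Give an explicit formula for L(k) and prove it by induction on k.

Claim: L(k) = -2^{k+1} − 6.

Base case: L(1) = -10, and -2^{1+1} − 6 = -4 − 6 = -10.
Assume L(r) = -2^{r+1} − 6 for some r ≥ 1.
Then L(r+1) = 2L(r) + 6 = 2·(-2^{r+1} − 6) + 6 = -2^{r+2} − 12 + 6 = -2^{r+2} − 6.
This completes the inductive step, so L(k) = -2^{k+1} − 6 for all k ≥ 1.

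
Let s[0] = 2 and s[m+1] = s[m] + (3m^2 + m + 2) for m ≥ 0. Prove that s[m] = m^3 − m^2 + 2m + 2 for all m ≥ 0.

Base case: s[0] = 2, and 0^3 − 0^2 + 2·0 + 2 = 2.
Assume s[k] = k^3 − k^2 + 2k + 2.
Then s[k+1] = s[k] + (3k^2 + k + 2) = (k^3 − k^2 + 2k + 2) + (3k^2 + k + 2) = k^3 + 2k^2 + 3k + 4,
and (k+1)^3 − (k+1)^2 + 2·(k+1) + 2 = k^3 + 2k^2 + 3k + 4.
This completes the inductive step, so s[m] = m^3 − m^2 + 2m + 2 for all m ≥ 0.

s[m] = m^3 − m^2 + 2m + 2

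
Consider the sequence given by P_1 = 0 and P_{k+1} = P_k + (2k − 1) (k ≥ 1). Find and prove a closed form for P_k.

Claim: P_k = k^2 − 2k + 1.

Base case: P_1 = 0, and 1^2 − 2·1 + 1 = 0.
Assume P_r = r^2 − 2r + 1.
Then P_{r+1} = P_r + (2r − 1) = (r^2 − 2r + 1) + (2r − 1) = r^2,
and (r+1)^2 − 2·(r+1) + 1 = r^2.
Hence P_k = k^2 − 2k + 1 for every k ≥ 1, by induction.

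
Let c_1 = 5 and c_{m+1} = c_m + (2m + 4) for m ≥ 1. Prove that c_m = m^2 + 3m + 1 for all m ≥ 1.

Base case: c_1 = 5, and 1^2 + 3·1 + 1 = 5.
Assume c_r = r^2 + 3r + 1.
Then c_{r+1} = c_r + (2r + 4) = (r^2 + 3r + 1) + (2r + 4) = r^2 + 5r + 5,
and (r+1)^2 + 3·(r+1) + 1 = r^2 + 5r + 5.
This completes the inductive step, so c_m = m^2 + 3m + 1 for all m ≥ 1.

c_m = m^2 + 3m + 1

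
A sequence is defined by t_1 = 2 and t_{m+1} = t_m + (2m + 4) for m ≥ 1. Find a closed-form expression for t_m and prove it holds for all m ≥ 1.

Claim: t_m = m^2 + 3m − 2.

Base case: t_1 = 2, and 1^2 + 3·1 − 2 = 2.
Assume t_j = j^2 + 3j − 2.
Then t_{j+1} = t_j + (2j + 4) = (j^2 + 3j − 2) + (2j + 4) = j^2 + 5j + 2,
and (j+1)^2 + 3·(j+1) − 2 = j^2 + 5j + 2.
Hence t_m = m^2 + 3m − 2 for every m ≥ 1, by induction.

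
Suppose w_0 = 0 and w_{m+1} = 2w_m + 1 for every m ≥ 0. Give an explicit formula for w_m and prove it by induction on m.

Claim: w_m = 2^m − 1.

Base case: w_0 = 0, and 2^0 − 1 = 1 − 1 = 0.
Assume w_j = 2^j − 1 for some j ≥ 0.
Then w_{j+1} = 2w_j + 1 = 2·(2^j − 1) + 1 = 2^{j+1} − 2 + 1 = 2^{j+1} − 1.
This completes the inductive step, so w_m = 2^m − 1 for all m ≥ 0.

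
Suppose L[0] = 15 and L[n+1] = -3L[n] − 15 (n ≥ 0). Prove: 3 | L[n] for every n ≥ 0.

Base case: L[0] = 15 = 3·5, so 3 | L[0].
Assume 3 | L[k], so L[k] = 3t for some integer t.
Then L[k+1] = -3L[k] − 15 = -3·(3t) − 15 = 3(-3t − 5), so 3 | L[k+1].
This completes the inductive step, so 3 | L[n] for all n ≥ 0.

3 | L[n]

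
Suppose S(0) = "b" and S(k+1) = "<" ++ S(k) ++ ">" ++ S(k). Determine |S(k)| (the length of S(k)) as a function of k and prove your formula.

Claim: |S(k)| = 3·2^k − 2.

Base case: |S(0)| = 1, and 3·2^0 − 2 = 1.
Assume |S(r)| = 3·2^r − 2.
Then |S(r+1)| = 1 + |S(r)| + 1 + |S(r)| = 2|S(r)| + 2 = 2(3·2^r − 2) + 2 = 3·2^{r+1} − 4 + 2 = 3·2^{r+1} − 2.
By induction, |S(k)| = 3·2^k − 2 for all k ≥ 0.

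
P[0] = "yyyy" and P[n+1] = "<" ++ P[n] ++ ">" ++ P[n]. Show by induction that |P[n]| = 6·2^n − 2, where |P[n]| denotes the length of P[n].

Base case: |P[0]| = 4, and 6·2^0 − 2 = 4.
Assume |P[m]| = 6·2^m − 2.
Then |P[m+1]| = 1 + |P[m]| + 1 + |P[m]| = 2|P[m]| + 2 = 2(6·2^m − 2) + 2 = 6·2^{m+1} − 4 + 2 = 6·2^{m+1} − 2.
This completes the inductive step, so |P[n]| = 6·2^n − 2 for all n ≥ 0.

|P[n]| = 6·2^n − 2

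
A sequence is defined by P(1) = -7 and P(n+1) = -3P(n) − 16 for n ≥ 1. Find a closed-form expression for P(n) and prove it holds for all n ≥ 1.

Claim: P(n) = (-3)^n − 4.

Base case: P(1) = -7, and (-3)^1 − 4 = -3 − 4 = -7.
Assume P(k) = (-3)^k − 4 for some k ≥ 1.
Then P(k+1) = -3P(k) − 16 = -3·((-3)^k − 4) − 16 = -3·(-3)^k + 12 − 16 = (-3)^{k+1} − 4.
This completes the inductive step, so P(n) = (-3)^n − 4 for all n ≥ 1.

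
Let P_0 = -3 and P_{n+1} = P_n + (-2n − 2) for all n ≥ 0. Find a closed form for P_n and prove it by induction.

Claim: P_n = -n^2 − n − 3.

Base case: P_0 = -3, and -0^2 − 0 − 3 = -3.
Assume P_r = -r^2 − r − 3.
Then P_{r+1} = P_r + (-2r − 2) = (-r^2 − r − 3) + (-2r − 2) = -r^2 − 3r − 5,
and -(r+1)^2 − (r+1) − 3 = -r^2 − 3r − 5.
By induction, P_n = -n^2 − n − 3 for all n ≥ 0.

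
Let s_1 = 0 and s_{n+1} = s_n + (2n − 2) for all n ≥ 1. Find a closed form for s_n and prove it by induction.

Claim: s_n = n^2 − 3n + 2.

Base case: s_1 = 0, and 1^2 − 3·1 + 2 = 0.
Assume s_k = k^2 − 3k + 2.
Then s_{k+1} = s_k + (2k − 2) = (k^2 − 3k + 2) + (2k − 2) = k^2 − k,
and (k+1)^2 − 3·(k+1) + 2 = k^2 − k.
By induction, s_n = n^2 − 3n + 2 for all n ≥ 1.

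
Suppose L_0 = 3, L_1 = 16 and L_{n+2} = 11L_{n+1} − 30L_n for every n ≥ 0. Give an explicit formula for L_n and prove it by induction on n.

Claim: L_n = 2·5^n + 6^n.

Base cases: L_0 = 3 and 2·5^0 + 6^0 = 3; L_1 = 16 and 2·5^1 + 6^1 = 16.
Assume L_j = 2·5^j + 6^j for all 0 ≤ j ≤ r, where r ≥ 1.
Then L_{r+1} = 11L_r − 30L_{r−1} = 11·(2·5^r + 6^r) − 30·(2·5^{r−1} + 6^{r−1}) = 2·(11·5 − 30)5^{r−1} + (11·6 − 30)6^{r−1} = 50·5^{r−1} + 36·6^{r−1} = 2·5^{r+1} + 6^{r+1}.
So the formula holds for r+1, and by strong induction L_n = 2·5^n + 6^n for all n ≥ 0.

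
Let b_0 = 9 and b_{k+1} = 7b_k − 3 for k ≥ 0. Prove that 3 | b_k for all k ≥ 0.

Base case: b_0 = 9 = 3·3, so 3 | b_0.
Assume 3 | b_j, so b_j = 3t for some integer t.
Then b_{j+1} = 7b_j − 3 = 7·(3t) − 3 = 3(7t − 1), so 3 | b_{j+1}.
Hence 3 | b_k for every k ≥ 0, by induction.

3 | b_k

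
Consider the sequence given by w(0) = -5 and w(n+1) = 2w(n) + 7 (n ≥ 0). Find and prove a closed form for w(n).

Claim: w(n) = 2^{n+1} − 7.

Base case: w(0) = -5, and 2^{0+1} − 7 = 2 − 7 = -5.
Assume w(k) = 2^{k+1} − 7 for some k ≥ 0.
Then w(k+1) = 2w(k) + 7 = 2·(2^{k+1} − 7) + 7 = 2^{k+2} − 14 + 7 = 2^{k+2} − 7.
Hence w(n) = 2^{n+1} − 7 for every n ≥ 0, by induction.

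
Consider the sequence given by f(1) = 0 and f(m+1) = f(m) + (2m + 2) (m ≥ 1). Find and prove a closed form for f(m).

Claim: f(m) = m^2 + m − 2.

Base case: f(1) = 0, and 1^2 + 1 − 2 = 0.
Assume f(r) = r^2 + r − 2.
Then f(r+1) = f(r) + (2r + 2) = (r^2 + r − 2) + (2r + 2) = r^2 + 3r,
and (r+1)^2 + (r+1) − 2 = r^2 + 3r.
By induction, f(m) = m^2 + m − 2 for all m ≥ 1.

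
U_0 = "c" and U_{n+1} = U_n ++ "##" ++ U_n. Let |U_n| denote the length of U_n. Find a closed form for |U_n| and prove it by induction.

Claim: |U_n| = 3·2^n − 2.

Base case: |U_0| = 1, and 3·2^0 − 2 = 1.
Assume |U_m| = 3·2^m − 2.
Then |U_{m+1}| = |U_m| + 2 + |U_m| = 2|U_m| + 2 = 2(3·2^m − 2) + 2 = 3·2^{m+1} − 4 + 2 = 3·2^{m+1} − 2.
So the formula holds for m+1, and by induction |U_n| = 3·2^n − 2 for all n ≥ 0.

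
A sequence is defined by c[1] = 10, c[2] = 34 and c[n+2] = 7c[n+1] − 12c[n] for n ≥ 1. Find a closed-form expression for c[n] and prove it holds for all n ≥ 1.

Claim: c[n] = 4^n + 2·3^n.

Base cases: c[1] = 10 and 4^1 + 2·3^1 = 10; c[2] = 34 and 4^2 + 2·3^2 = 34.
Assume c[j] = 4^j + 2·3^j for all 1 ≤ j ≤ r, where r ≥ 2.
Then c[r+1] = 7c[r] − 12c[r−1] = 7·(4^r + 2·3^r) − 12·(4^{r−1} + 2·3^{r−1}) = (7·4 − 12)4^{r−1} + 2·(7·3 − 12)3^{r−1} = 16·4^{r−1} + 18·3^{r−1} = 4^{r+1} + 2·3^{r+1}.
Hence c[n] = 4^n + 2·3^n for every n ≥ 1, by strong induction.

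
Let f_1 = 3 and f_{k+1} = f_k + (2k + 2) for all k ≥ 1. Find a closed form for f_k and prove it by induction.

Claim: f_k = k^2 + k + 1.

Base case: f_1 = 3, and 1^2 + 1 + 1 = 3.
Assume f_m = m^2 + m + 1.
Then f_{m+1} = f_m + (2m + 2) = (m^2 + m + 1) + (2m + 2) = m^2 + 3m + 3,
and (m+1)^2 + (m+1) + 1 = m^2 + 3m + 3.
Hence f_k = k^2 + k + 1 for every k ≥ 1, by induction.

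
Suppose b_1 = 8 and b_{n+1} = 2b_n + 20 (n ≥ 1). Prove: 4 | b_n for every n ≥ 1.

Base case: b_1 = 8 = 4·2, so 4 | b_1.
Assume 4 | b_r, so b_r = 4t for some integer t.
Then b_{r+1} = 2b_r + 20 = 2·(4t) + 20 = 4(2t + 5), so 4 | b_{r+1}.
So the property holds for r+1, and by induction 4 | b_n for all n ≥ 1.

4 | b_n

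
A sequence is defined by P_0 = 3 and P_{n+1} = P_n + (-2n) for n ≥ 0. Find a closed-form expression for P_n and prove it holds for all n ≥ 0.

Claim: P_n = -n^2 + n + 3.

Base case: P_0 = 3, and -0^2 + 0 + 3 = 3.
Assume P_m = -m^2 + m + 3.
Then P_{m+1} = P_m + (-2m) = (-m^2 + m + 3) + (-2m) = -m^2 − m + 3,
and -(m+1)^2 + (m+1) + 3 = -m^2 − m + 3.
Hence P_n = -n^2 + n + 3 for every n ≥ 0, by induction.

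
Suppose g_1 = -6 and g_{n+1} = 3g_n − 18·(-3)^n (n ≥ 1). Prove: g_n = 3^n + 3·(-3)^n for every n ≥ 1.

Base case: g_1 = -6, and 3^1 + 3·(-3)^1 = 3 − 9 = -6.
Assume g_j = 3^j + 3·(-3)^j for some j ≥ 1.
Then g_{j+1} = 3g_j − 18·(-3)^j = 3·(3^j + 3·(-3)^j) − 18·(-3)^j = 3^{j+1} + 9·(-3)^j − 18·(-3)^j = 3^{j+1} − 9·(-3)^j = 3^{j+1} + 3·(-3)^{j+1}.
This completes the inductive step, so g_n = 3^n + 3·(-3)^n for all n ≥ 1.

g_n = 3^n + 3·(-3)^n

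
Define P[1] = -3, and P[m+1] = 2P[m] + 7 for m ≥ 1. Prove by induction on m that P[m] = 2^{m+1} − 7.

Base case: P[1] = -3, and 2^{1+1} − 7 = 4 − 7 = -3.
Assume P[k] = 2^{k+1} − 7 for some k ≥ 1.
Then P[k+1] = 2P[k] + 7 = 2·(2^{k+1} − 7) + 7 = 2^{k+2} − 14 + 7 = 2^{k+2} − 7.
Hence P[m] = 2^{m+1} − 7 for every m ≥ 1, by induction.

P[m] = 2^{m+1} − 7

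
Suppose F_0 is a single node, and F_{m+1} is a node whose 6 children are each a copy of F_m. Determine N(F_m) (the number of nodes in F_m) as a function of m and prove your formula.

Claim: N(F_m) = (6^{m+1} − 1)/5.

Base case: N(F_0) = 1, and (6^{0+1} − 1)/5 = 1.
Assume N(F_j) = (6^{j+1} − 1)/5.
Then N(F_{j+1}) = 1 + 6N(F_j) = 1 + 6·(6^{j+1} − 1)/5 = 1 + (6^{j+2} − 6)/5 = (5 + 6^{j+2} − 6)/5 = (6^{j+2} − 1)/5.
Hence N(F_m) = (6^{m+1} − 1)/5 for every m ≥ 0, by induction.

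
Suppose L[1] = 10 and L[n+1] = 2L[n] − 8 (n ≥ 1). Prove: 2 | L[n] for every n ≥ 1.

Base case: L[1] = 10 = 2·5, so 2 | L[1].
Assume 2 | L[k], so L[k] = 2t for some integer t.
Then L[k+1] = 2L[k] − 8 = 2·(2t) − 8 = 2(2t − 4), so 2 | L[k+1].
By induction, 2 | L[n] for all n ≥ 1.

2 | L[n]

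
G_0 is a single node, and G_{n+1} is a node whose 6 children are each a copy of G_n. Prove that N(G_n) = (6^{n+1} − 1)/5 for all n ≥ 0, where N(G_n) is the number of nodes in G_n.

Base case: N(G_0) = 1, and (6^{0+1} − 1)/5 = 1.
Assume N(G_r) = (6^{r+1} − 1)/5.
Then N(G_{r+1}) = 1 + 6N(G_r) = 1 + 6·(6^{r+1} − 1)/5 = 1 + (6^{r+2} − 6)/5 = (5 + 6^{r+2} − 6)/5 = (6^{r+2} − 1)/5.
This completes the inductive step, so N(G_n) = (6^{n+1} − 1)/5 for all n ≥ 0.

N(G_n) = (6^{n+1} − 1)/5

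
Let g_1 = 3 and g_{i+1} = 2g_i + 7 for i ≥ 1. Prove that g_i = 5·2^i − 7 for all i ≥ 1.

Base case: g_1 = 3, and 5·2^1 − 7 = 10 − 7 = 3.
Assume g_m = 5·2^m − 7 for some m ≥ 1.
Then g_{m+1} = 2g_m + 7 = 2·(5·2^m − 7) + 7 = 10·2^m − 14 + 7 = 5·2^{m+1} − 7.
Hence g_i = 5·2^i − 7 for every i ≥ 1, by induction.

g_i = 5·2^i − 7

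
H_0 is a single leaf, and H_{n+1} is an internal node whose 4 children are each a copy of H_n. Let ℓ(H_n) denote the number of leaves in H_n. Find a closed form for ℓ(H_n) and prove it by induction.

Claim: ℓ(H_n) = 4^n.

Base case: ℓ(H_0) = 1, and 4^0 = 1.
Assume ℓ(H_r) = 4^r.
Then ℓ(H_{r+1}) = 4·ℓ(H_r) = 4·4^r = 4^{r+1}.
This completes the inductive step, so ℓ(H_n) = 4^n for all n ≥ 0.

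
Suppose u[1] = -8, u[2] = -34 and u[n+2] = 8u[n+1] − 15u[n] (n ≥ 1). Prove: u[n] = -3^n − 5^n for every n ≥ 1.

Base cases: u[1] = -8 and -3^1 − 5^1 = -8; u[2] = -34 and -3^2 − 5^2 = -34.
Assume u[j] = -3^j − 5^j for all 1 ≤ j ≤ k, where k ≥ 2.
Then u[k+1] = 8u[k] − 15u[k−1] = 8·(-3^k − 5^k) − 15·(-3^{k−1} − 5^{k−1}) = -(8·3 − 15)3^{k−1} − (8·5 − 15)5^{k−1} = -9·3^{k−1} − 25·5^{k−1} = -3^{k+1} − 5^{k+1}.
By strong induction, u[n] = -3^n − 5^n for all n ≥ 1.

u[n] = -3^n − 5^n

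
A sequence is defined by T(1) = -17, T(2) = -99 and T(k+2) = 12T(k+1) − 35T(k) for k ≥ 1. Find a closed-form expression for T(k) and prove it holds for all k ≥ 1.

Claim: T(k) = -7^k − 2·5^k.

Base cases: T(1) = -17 and -7^1 − 2·5^1 = -17; T(2) = -99 and -7^2 − 2·5^2 = -99.
Assume T(j) = -7^j − 2·5^j for all 1 ≤ j ≤ m, where m ≥ 2.
Then T(m+1) = 12T(m) − 35T(m−1) = 12·(-7^m − 2·5^m) − 35·(-7^{m−1} − 2·5^{m−1}) = -(12·7 − 35)7^{m−1} − 2·(12·5 − 35)5^{m−1} = -49·7^{m−1} − 50·5^{m−1} = -7^{m+1} − 2·5^{m+1}.
So the formula holds for m+1, and by strong induction T(k) = -7^k − 2·5^k for all k ≥ 1.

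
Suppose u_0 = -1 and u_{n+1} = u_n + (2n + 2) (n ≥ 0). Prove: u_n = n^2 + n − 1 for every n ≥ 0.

Base case: u_0 = -1, and 0^2 + 0 − 1 = -1.
Assume u_k = k^2 + k − 1.
Then u_{k+1} = u_k + (2k + 2) = (k^2 + k − 1) + (2k + 2) = k^2 + 3k + 1,
and (k+1)^2 + (k+1) − 1 = k^2 + 3k + 1.
This completes the inductive step, so u_n = n^2 + n − 1 for all n ≥ 0.

u_n = n^2 + n − 1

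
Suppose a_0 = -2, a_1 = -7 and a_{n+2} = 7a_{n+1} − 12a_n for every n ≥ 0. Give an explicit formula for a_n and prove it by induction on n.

Claim: a_n = -3^n − 4^n.

Base cases: a_0 = -2 and -3^0 − 4^0 = -2; a_1 = -7 and -3^1 − 4^1 = -7.
Assume a_j = -3^j − 4^j for all 0 ≤ j ≤ m, where m ≥ 1.
Then a_{m+1} = 7a_m − 12a_{m−1} = 7·(-3^m − 4^m) − 12·(-3^{m−1} − 4^{m−1}) = -(7·3 − 12)3^{m−1} − (7·4 − 12)4^{m−1} = -9·3^{m−1} − 16·4^{m−1} = -3^{m+1} − 4^{m+1}.
So the formula holds for m+1, and by strong induction a_n = -3^n − 4^n for all n ≥ 0.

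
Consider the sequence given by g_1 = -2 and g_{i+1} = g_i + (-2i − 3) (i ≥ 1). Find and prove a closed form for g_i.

Claim: g_i = -i^2 − 2i + 1.

Base case: g_1 = -2, and -1^2 − 2·1 + 1 = -2.
Assume g_j = -j^2 − 2j + 1.
Then g_{j+1} = g_j + (-2j − 3) = (-j^2 − 2j + 1) + (-2j − 3) = -j^2 − 4j − 2,
and -(j+1)^2 − 2·(j+1) + 1 = -j^2 − 4j − 2.
Hence g_i = -i^2 − 2i + 1 for every i ≥ 1, by induction.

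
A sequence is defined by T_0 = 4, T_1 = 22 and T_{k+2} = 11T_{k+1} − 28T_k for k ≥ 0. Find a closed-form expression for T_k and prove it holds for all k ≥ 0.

Claim: T_k = 2·4^k + 2·7^k.

Base cases: T_0 = 4 and 2·4^0 + 2·7^0 = 4; T_1 = 22 and 2·4^1 + 2·7^1 = 22.
Assume T_i = 2·4^i + 2·7^i for all 0 ≤ i ≤ j, where j ≥ 1.
Then T_{j+1} = 11T_j − 28T_{j−1} = 11·(2·4^j + 2·7^j) − 28·(2·4^{j−1} + 2·7^{j−1}) = 2·(11·4 − 28)4^{j−1} + 2·(11·7 − 28)7^{j−1} = 32·4^{j−1} + 98·7^{j−1} = 2·4^{j+1} + 2·7^{j+1}.
By strong induction, T_k = 2·4^k + 2·7^k for all k ≥ 0.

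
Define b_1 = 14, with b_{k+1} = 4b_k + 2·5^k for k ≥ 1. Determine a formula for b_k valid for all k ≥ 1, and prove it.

Claim: b_k = 4^k + 2·5^k.

Base case: b_1 = 14, and 4^1 + 2·5^1 = 4 + 10 = 14.
Assume b_j = 4^j + 2·5^j for some j ≥ 1.
Then b_{j+1} = 4b_j + 2·5^j = 4·(4^j + 2·5^j) + 2·5^j = 4^{j+1} + 8·5^j + 2·5^j = 4^{j+1} + 10·5^j = 4^{j+1} + 2·5^{j+1}.
Hence b_k = 4^k + 2·5^k for every k ≥ 1, by induction.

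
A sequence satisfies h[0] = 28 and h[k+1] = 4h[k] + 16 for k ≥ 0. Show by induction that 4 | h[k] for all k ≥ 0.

Base case: h[0] = 28 = 4·7, so 4 | h[0].
Assume 4 | h[m], so h[m] = 4t for some integer t.
Then h[m+1] = 4h[m] + 16 = 4·(4t) + 16 = 4(4t + 4), so 4 | h[m+1].
So the property holds for m+1, and by induction 4 | h[k] for all k ≥ 0.

4 | h[k]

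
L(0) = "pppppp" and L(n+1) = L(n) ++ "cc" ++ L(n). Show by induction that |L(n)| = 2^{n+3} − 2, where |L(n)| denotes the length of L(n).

Base case: |L(0)| = 6, and 2^{0+3} − 2 = 6.
Assume |L(k)| = 2^{k+3} − 2.
Then |L(k+1)| = |L(k)| + 2 + |L(k)| = 2|L(k)| + 2 = 2(2^{k+3} − 2) + 2 = 2^{k+1+3} − 4 + 2 = 2^{k+1+3} − 2.
This completes the inductive step, so |L(n)| = 2^{n+3} − 2 for all n ≥ 0.

|L(n)| = 2^{n+3} − 2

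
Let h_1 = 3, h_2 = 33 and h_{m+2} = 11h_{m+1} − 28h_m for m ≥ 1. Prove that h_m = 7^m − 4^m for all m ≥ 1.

Base cases: h_1 = 3 and 7^1 − 4^1 = 3; h_2 = 33 and 7^2 − 4^2 = 33.
Assume h_j = 7^j − 4^j for all 1 ≤ j ≤ k, where k ≥ 2.
Then h_{k+1} = 11h_k − 28h_{k−1} = 11·(7^k − 4^k) − 28·(7^{k−1} − 4^{k−1}) = (11·7 − 28)7^{k−1} − (11·4 − 28)4^{k−1} = 49·7^{k−1} − 16·4^{k−1} = 7^{k+1} − 4^{k+1}.
Hence h_m = 7^m − 4^m for every m ≥ 1, by strong induction.

h_m = 7^m − 4^m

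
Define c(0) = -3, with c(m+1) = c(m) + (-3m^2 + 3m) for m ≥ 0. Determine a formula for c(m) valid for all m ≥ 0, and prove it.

Claim: c(m) = -m^3 + 3m^2 − 2m − 3.

Base case: c(0) = -3, and -0^3 + 3·0^2 − 2·0 − 3 = -3.
Assume c(r) = -r^3 + 3r^2 − 2r − 3.
Then c(r+1) = c(r) + (-3r^2 + 3r) = (-r^3 + 3r^2 − 2r − 3) + (-3r^2 + 3r) = -r^3 + r − 3,
and -(r+1)^3 + 3·(r+1)^2 − 2·(r+1) − 3 = -r^3 + r − 3.
By induction, c(m) = -m^3 + 3m^2 − 2m − 3 for all m ≥ 0.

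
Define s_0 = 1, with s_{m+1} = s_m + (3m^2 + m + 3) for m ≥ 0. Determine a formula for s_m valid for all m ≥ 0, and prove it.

Claim: s_m = m^3 − m^2 + 3m + 1.

Base case: s_0 = 1, and 0^3 − 0^2 + 3·0 + 1 = 1.
Assume s_k = k^3 − k^2 + 3k + 1.
Then s_{k+1} = s_k + (3k^2 + k + 3) = (k^3 − k^2 + 3k + 1) + (3k^2 + k + 3) = k^3 + 2k^2 + 4k + 4,
and (k+1)^3 − (k+1)^2 + 3·(k+1) + 1 = k^3 + 2k^2 + 4k + 4.
Hence s_m = m^3 − m^2 + 3m + 1 for every m ≥ 0, by induction.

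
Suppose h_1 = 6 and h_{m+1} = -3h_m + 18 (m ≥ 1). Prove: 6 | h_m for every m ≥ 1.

Base case: h_1 = 6 = 6·1, so 6 | h_1.
Assume 6 | h_j, so h_j = 6t for some integer t.
Then h_{j+1} = -3h_j + 18 = -3·(6t) + 18 = 6(-3t + 3), so 6 | h_{j+1}.
So the property holds for j+1, and by induction 6 | h_m for all m ≥ 1.

6 | h_m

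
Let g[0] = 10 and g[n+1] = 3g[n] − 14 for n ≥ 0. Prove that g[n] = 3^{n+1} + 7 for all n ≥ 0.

Base case: g[0] = 10, and 3^{0+1} + 7 = 3 + 7 = 10.
Assume g[j] = 3^{j+1} + 7 for some j ≥ 0.
Then g[j+1] = 3g[j] − 14 = 3·(3^{j+1} + 7) − 14 = 3^{j+2} + 21 − 14 = 3^{j+2} + 7.
This completes the inductive step, so g[n] = 3^{n+1} + 7 for all n ≥ 0.

g[n] = 3^{n+1} + 7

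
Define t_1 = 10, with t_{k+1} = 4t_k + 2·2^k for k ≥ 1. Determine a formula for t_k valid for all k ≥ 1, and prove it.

Claim: t_k = 3·4^k − 2^k.

Base case: t_1 = 10, and 3·4^1 − 2^1 = 12 − 2 = 10.
Assume t_j = 3·4^j − 2^j for some j ≥ 1.
Then t_{j+1} = 4t_j + 2·2^j = 4·(3·4^j − 2^j) + 2·2^j = 3·4^{j+1} − 4·2^j + 2·2^j = 3·4^{j+1} − 2·2^j = 3·4^{j+1} − 2^{j+1}.
This completes the inductive step, so t_k = 3·4^k − 2^k for all k ≥ 1.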